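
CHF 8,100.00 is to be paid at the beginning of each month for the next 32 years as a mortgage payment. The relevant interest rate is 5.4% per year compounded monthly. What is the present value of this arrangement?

This is an annuity due: 384 payments of CHF 8,100.00 at the beginning of each month.
Periodic rate r = 0.054/12 per month; n is counted in months.
PV = PMT × [(1 − (1+r)^−n)/r] × (1+r) = 8,100 × [1 − (1+r)^−384] / r × (1+r) = CHF 1,485,662.85

CHF 1,485,662.85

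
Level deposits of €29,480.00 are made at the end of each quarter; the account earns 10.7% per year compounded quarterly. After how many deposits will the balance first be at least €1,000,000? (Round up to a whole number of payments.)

25 payments

Periodic rate r = 0.107/4 per quarter; n is counted in quarters.
Ordinary annuity FV: 1,000,000 = 29,480 × [((1+r)^n − 1)/r].
(1+r)^n = 1 + 1,000,000 × r / 29,480, so n = ln(1 + 1,000,000·r/29,480) / ln(1+r) = 24.46.
Round up to a whole number of payments: n = 25.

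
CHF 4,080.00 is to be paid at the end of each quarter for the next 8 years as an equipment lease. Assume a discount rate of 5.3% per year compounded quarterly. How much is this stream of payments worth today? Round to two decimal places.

This is an ordinary annuity: 32 payments of CHF 4,080.00 at the end of each quarter.
Periodic rate r = 0.053/4 per quarter; n is counted in quarters.
PV = PMT × [(1 − (1+r)^−n)/r] = 4,080 × [1 − (1+r)^−32] / r = CHF 105,849.48

CHF 105,849.48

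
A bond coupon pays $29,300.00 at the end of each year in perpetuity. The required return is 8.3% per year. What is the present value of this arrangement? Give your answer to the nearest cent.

Periodic rate r = 0.083 per year.
Level perpetuity: PV = PMT / r = 29,300 / (0.083) = $353,012.05.

$353,012.05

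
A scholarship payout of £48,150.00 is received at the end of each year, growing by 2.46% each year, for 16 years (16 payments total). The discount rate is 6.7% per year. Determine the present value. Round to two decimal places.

£542,046.75

Periodic rate r = 0.067 per year.
Growing ordinary annuity: PV = PMT₁ × [1 − ((1+g)/(1+r))^n] / (r − g) = 48,150 × [1 − ((1+0.0246)/(1+r))^16] / (r − 0.0246) = £542,046.75.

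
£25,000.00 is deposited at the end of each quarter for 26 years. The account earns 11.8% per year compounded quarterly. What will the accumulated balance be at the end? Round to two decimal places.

This is an ordinary annuity: 104 deposits of £25,000.00 at the end of each quarter.
Periodic rate r = 0.118/4 per quarter; n is counted in quarters.
FV = PMT × [((1+r)^n − 1)/r] = 25,000 × [(1+r)^104 − 1] / r = £16,580,981.42

£16,580,981.42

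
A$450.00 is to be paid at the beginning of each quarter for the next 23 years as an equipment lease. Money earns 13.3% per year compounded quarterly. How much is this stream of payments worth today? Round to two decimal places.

This is an annuity due: 92 payments of A$450.00 at the beginning of each quarter.
Periodic rate r = 0.133/4 per quarter; n is counted in quarters.
PV = PMT × [(1 − (1+r)^−n)/r] × (1+r) = 450 × [1 − (1+r)^−92] / r × (1+r) = A$13,294.03

A$13,294.03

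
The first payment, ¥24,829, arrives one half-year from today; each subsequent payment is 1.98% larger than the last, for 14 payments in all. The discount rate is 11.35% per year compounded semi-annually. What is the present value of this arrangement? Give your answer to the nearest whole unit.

Periodic rate r = 0.1135/2 per half-year; n is counted in half-years.
Growing ordinary annuity: PV = PMT₁ × [1 − ((1+g)/(1+r))^n] / (r − g) = 24,829 × [1 − ((1+0.0198)/(1+r))^14] / (r − 0.0198) = ¥263,696.

¥263,696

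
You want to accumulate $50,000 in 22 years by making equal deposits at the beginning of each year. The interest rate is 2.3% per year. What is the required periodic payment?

Level annuity due; solve FV = PMT × [((1+r)^n − 1)/r] × (1+r) for PMT.
Periodic rate r = 0.023 per year.
With n = 22: PMT = 50,000 / ([((1+r)^n − 1)/r] × (1+r)) = $1,731.68

$1,731.68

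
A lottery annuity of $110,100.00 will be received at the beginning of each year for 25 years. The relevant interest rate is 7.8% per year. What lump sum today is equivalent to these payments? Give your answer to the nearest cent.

This is an annuity due: 25 payments of $110,100.00 at the beginning of each year.
Periodic rate r = 0.078 per year.
PV = PMT × [(1 − (1+r)^−n)/r] × (1+r) = 110,100 × [1 − (1+r)^−25] / r × (1+r) = $1,288,913.77

$1,288,913.77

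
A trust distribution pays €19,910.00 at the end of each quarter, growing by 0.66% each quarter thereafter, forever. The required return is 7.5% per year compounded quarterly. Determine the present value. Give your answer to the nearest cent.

Periodic rate r = 0.075/4 per quarter.
Growing perpetuity (Gordon): PV = PMT₁ / (r − g) = 19,910 / (r − 0.0066) = €1,638,683.13.

€1,638,683.13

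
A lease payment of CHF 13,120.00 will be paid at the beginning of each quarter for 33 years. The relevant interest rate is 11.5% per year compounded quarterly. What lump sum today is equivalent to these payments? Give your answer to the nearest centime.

This is an annuity due: 132 payments of CHF 13,120.00 at the beginning of each quarter.
Periodic rate r = 0.115/4 per quarter; n is counted in quarters.
PV = PMT × [(1 − (1+r)^−n)/r] × (1+r) = 13,120 × [1 − (1+r)^−132] / r × (1+r) = CHF 458,332.42

CHF 458,332.42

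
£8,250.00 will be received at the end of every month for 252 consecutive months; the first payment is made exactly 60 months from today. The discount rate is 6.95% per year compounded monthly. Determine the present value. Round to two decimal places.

Ordinary annuity of 252 payments, first payment at period 60.
Periodic rate r = 0.0695/12 per month; n is counted in months.
The ordinary-annuity PV formula values the stream one period before the first payment (period 59); discount that back 59 periods:
PV₀ = 8,250 × [1 − (1+r)^−252] / r × (1+r)^−59 = £776,753.75

£776,753.75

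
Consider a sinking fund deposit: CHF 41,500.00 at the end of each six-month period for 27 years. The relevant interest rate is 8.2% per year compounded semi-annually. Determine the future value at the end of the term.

CHF 7,851,271.91

This is an ordinary annuity: 54 deposits of CHF 41,500.00 at the end of each six-month period.
Periodic rate r = 0.082/2 per half-year; n is counted in half-years.
FV = PMT × [((1+r)^n − 1)/r] = 41,500 × [(1+r)^54 − 1] / r = CHF 7,851,271.91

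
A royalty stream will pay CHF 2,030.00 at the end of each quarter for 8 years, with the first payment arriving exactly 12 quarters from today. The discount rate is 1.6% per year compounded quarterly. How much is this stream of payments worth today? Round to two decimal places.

CHF 58,245.70

Ordinary annuity of 32 payments, first payment at period 12.
Periodic rate r = 0.016/4 per quarter; n is counted in quarters.
The ordinary-annuity PV formula values the stream one period before the first payment (period 11); discount that back 11 periods:
PV₀ = 2,030 × [1 − (1+r)^−32] / r × (1+r)^−11 = CHF 58,245.70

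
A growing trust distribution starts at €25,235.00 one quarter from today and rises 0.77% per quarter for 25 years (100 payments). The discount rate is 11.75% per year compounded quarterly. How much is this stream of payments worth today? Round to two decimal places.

€1,025,630.10

Periodic rate r = 0.1175/4 per quarter; n is counted in quarters.
Growing ordinary annuity: PV = PMT₁ × [1 − ((1+g)/(1+r))^n] / (r − g) = 25,235 × [1 − ((1+0.0077)/(1+r))^100] / (r − 0.0077) = €1,025,630.10.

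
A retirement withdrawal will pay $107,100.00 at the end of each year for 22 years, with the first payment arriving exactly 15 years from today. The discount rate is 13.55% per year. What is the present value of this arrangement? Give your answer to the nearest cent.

Ordinary annuity of 22 payments, first payment at period 15.
Periodic rate r = 0.1355 per year.
The ordinary-annuity PV formula values the stream one period before the first payment (period 14); discount that back 14 periods:
PV₀ = 107,100 × [1 − (1+r)^−22] / r × (1+r)^−14 = $125,273.69

$125,273.69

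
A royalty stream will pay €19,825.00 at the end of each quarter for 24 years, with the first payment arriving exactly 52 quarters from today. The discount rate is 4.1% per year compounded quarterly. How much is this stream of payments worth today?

Ordinary annuity of 96 payments, first payment at period 52.
Periodic rate r = 0.041/4 per quarter; n is counted in quarters.
The ordinary-annuity PV formula values the stream one period before the first payment (period 51); discount that back 51 periods:
PV₀ = 19,825 × [1 − (1+r)^−96] / r × (1+r)^−51 = €717,823.83

€717,823.83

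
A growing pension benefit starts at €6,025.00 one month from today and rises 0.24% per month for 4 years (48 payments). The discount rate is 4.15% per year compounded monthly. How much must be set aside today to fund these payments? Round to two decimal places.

Periodic rate r = 0.0415/12 per month; n is counted in months.
Growing ordinary annuity: PV = PMT₁ × [1 − ((1+g)/(1+r))^n] / (r − g) = 6,025 × [1 − ((1+0.0024)/(1+r))^48] / (r − 0.0024) = €281,174.30.

€281,174.30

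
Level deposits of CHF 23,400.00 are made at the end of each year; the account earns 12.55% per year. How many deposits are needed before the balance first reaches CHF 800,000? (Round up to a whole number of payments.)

15 payments

Periodic rate r = 0.1255 per year.
Ordinary annuity FV: 800,000 = 23,400 × [((1+r)^n − 1)/r].
(1+r)^n = 1 + 800,000 × r / 23,400, so n = ln(1 + 800,000·r/23,400) / ln(1+r) = 14.09.
Round up to a whole number of payments: n = 15.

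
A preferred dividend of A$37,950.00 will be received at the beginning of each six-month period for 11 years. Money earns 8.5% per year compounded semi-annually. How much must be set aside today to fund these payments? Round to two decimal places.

A$558,306.05

This is an annuity due: 22 payments of A$37,950.00 at the beginning of each six-month period.
Periodic rate r = 0.085/2 per half-year; n is counted in half-years.
PV = PMT × [(1 − (1+r)^−n)/r] × (1+r) = 37,950 × [1 − (1+r)^−22] / r × (1+r) = A$558,306.05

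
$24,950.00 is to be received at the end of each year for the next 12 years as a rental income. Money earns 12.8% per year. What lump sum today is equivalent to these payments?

$148,986.06

This is an ordinary annuity: 12 payments of $24,950.00 at the end of each year.
Periodic rate r = 0.128 per year.
PV = PMT × [(1 − (1+r)^−n)/r] = 24,950 × [1 − (1+r)^−12] / r = $148,986.06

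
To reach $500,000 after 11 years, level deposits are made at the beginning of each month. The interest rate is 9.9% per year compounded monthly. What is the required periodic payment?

Level annuity due; solve FV = PMT × [((1+r)^n − 1)/r] × (1+r) for PMT.
Periodic rate r = 0.099/12 per month; n is counted in months.
With n = 132: PMT = 500,000 / ([((1+r)^n − 1)/r] × (1+r)) = $2,089.44

$2,089.44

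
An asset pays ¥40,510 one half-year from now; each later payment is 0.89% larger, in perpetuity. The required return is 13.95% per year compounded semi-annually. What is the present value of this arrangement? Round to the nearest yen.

Periodic rate r = 0.1395/2 per half-year.
Growing perpetuity (Gordon): PV = PMT₁ / (r − g) = 40,510 / (r − 0.0089) = ¥665,735.

¥665,735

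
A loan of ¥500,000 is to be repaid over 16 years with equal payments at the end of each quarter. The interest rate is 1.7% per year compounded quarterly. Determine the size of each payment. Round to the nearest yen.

Level ordinary annuity; solve PV = PMT × [(1 − (1+r)^−n)/r] for PMT.
Periodic rate r = 0.017/4 per quarter; n is counted in quarters.
With n = 64: PMT = 500,000 / ([(1 − (1+r)^−n)/r]) = ¥8,940

¥8,940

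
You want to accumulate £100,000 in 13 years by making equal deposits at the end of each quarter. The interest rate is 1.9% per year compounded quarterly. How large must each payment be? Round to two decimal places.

£1,699.88

Level ordinary annuity; solve FV = PMT × [((1+r)^n − 1)/r] for PMT.
Periodic rate r = 0.019/4 per quarter; n is counted in quarters.
With n = 52: PMT = 100,000 / ([((1+r)^n − 1)/r]) = £1,699.88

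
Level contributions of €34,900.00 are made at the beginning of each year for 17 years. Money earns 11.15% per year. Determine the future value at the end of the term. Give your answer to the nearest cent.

€1,750,653.46

This is an annuity due: 17 deposits of €34,900.00 at the beginning of each year.
Periodic rate r = 0.1115 per year.
FV = PMT × [((1+r)^n − 1)/r] × (1+r) = 34,900 × [(1+r)^17 − 1] / r × (1+r) = €1,750,653.46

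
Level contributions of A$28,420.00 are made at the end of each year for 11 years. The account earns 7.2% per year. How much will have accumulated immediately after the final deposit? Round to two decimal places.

A$453,352.69

This is an ordinary annuity: 11 deposits of A$28,420.00 at the end of each year.
Periodic rate r = 0.072 per year.
FV = PMT × [((1+r)^n − 1)/r] = 28,420 × [(1+r)^11 − 1] / r = A$453,352.69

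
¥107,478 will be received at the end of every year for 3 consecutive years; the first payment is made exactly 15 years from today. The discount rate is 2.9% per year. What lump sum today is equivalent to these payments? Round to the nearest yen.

Ordinary annuity of 3 payments, first payment at period 15.
Periodic rate r = 0.029 per year.
The ordinary-annuity PV formula values the stream one period before the first payment (period 14); discount that back 14 periods:
PV₀ = 107,478 × [1 − (1+r)^−3] / r × (1+r)^−14 = ¥204,133

¥204,133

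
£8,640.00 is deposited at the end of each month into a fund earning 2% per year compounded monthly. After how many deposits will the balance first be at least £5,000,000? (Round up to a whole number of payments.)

Periodic rate r = 0.02/12 per month; n is counted in months.
Ordinary annuity FV: 5,000,000 = 8,640 × [((1+r)^n − 1)/r].
(1+r)^n = 1 + 5,000,000 × r / 8,640, so n = ln(1 + 5,000,000·r/8,640) / ln(1+r) = 405.48.
Round up to a whole number of payments: n = 406.

406 payments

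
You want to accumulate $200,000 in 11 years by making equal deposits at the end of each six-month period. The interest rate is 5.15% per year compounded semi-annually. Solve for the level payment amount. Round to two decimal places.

$6,871.26

Level ordinary annuity; solve FV = PMT × [((1+r)^n − 1)/r] for PMT.
Periodic rate r = 0.0515/2 per half-year; n is counted in half-years.
With n = 22: PMT = 200,000 / ([((1+r)^n − 1)/r]) = $6,871.26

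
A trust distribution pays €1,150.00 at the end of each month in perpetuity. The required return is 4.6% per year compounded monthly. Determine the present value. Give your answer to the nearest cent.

Periodic rate r = 0.046/12 per month.
Level perpetuity: PV = PMT / r = 1,150 / (0.046/12) = €300,000.00.

€300,000.00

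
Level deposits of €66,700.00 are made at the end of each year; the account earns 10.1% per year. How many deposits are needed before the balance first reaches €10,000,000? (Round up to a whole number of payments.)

29 payments

Periodic rate r = 0.101 per year.
Ordinary annuity FV: 10,000,000 = 66,700 × [((1+r)^n − 1)/r].
(1+r)^n = 1 + 10,000,000 × r / 66,700, so n = ln(1 + 10,000,000·r/66,700) / ln(1+r) = 28.91.
Round up to a whole number of payments: n = 29.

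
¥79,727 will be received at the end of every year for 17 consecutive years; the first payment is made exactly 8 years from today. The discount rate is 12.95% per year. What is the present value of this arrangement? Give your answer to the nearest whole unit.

Ordinary annuity of 17 payments, first payment at period 8.
Periodic rate r = 0.1295 per year.
The ordinary-annuity PV formula values the stream one period before the first payment (period 7); discount that back 7 periods:
PV₀ = 79,727 × [1 − (1+r)^−17] / r × (1+r)^−7 = ¥229,383

¥229,383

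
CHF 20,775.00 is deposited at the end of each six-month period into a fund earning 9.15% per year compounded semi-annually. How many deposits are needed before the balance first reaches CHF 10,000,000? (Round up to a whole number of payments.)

Periodic rate r = 0.0915/2 per half-year; n is counted in half-years.
Ordinary annuity FV: 10,000,000 = 20,775 × [((1+r)^n − 1)/r].
(1+r)^n = 1 + 10,000,000 × r / 20,775, so n = ln(1 + 10,000,000·r/20,775) / ln(1+r) = 70.11.
Round up to a whole number of payments: n = 71.

71 payments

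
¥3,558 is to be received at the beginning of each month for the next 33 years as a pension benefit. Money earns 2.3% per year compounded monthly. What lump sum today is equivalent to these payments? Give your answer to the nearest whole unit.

This is an annuity due: 396 payments of ¥3,558 at the beginning of each month.
Periodic rate r = 0.023/12 per month; n is counted in months.
PV = PMT × [(1 − (1+r)^−n)/r] × (1+r) = 3,558 × [1 − (1+r)^−396] / r × (1+r) = ¥988,587

¥988,587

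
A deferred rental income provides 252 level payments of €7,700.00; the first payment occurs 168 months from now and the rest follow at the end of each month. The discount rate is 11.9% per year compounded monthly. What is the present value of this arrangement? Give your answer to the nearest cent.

€137,000.36

Ordinary annuity of 252 payments, first payment at period 168.
Periodic rate r = 0.119/12 per month; n is counted in months.
The ordinary-annuity PV formula values the stream one period before the first payment (period 167); discount that back 167 periods:
PV₀ = 7,700 × [1 − (1+r)^−252] / r × (1+r)^−167 = €137,000.36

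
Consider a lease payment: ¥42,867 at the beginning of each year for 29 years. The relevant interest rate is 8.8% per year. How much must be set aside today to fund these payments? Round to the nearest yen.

This is an annuity due: 29 payments of ¥42,867 at the beginning of each year.
Periodic rate r = 0.088 per year.
PV = PMT × [(1 − (1+r)^−n)/r] × (1+r) = 42,867 × [1 − (1+r)^−29] / r × (1+r) = ¥484,069

¥484,069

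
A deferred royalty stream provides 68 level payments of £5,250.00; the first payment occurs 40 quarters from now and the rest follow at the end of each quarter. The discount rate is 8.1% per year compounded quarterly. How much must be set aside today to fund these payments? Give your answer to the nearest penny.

Ordinary annuity of 68 payments, first payment at period 40.
Periodic rate r = 0.081/4 per quarter; n is counted in quarters.
The ordinary-annuity PV formula values the stream one period before the first payment (period 39); discount that back 39 periods:
PV₀ = 5,250 × [1 − (1+r)^−68] / r × (1+r)^−39 = £88,277.31

£88,277.31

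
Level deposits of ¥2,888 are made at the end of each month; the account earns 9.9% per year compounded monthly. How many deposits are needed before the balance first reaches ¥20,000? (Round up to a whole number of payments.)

Periodic rate r = 0.099/12 per month; n is counted in months.
Ordinary annuity FV: 20,000 = 2,888 × [((1+r)^n − 1)/r].
(1+r)^n = 1 + 20,000 × r / 2,888, so n = ln(1 + 20,000·r/2,888) / ln(1+r) = 6.76.
Round up to a whole number of payments: n = 7.

7 payments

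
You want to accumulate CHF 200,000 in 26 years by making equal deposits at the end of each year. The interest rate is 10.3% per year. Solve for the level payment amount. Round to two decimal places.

CHF 1,746.84

Level ordinary annuity; solve FV = PMT × [((1+r)^n − 1)/r] for PMT.
Periodic rate r = 0.103 per year.
With n = 26: PMT = 200,000 / ([((1+r)^n − 1)/r]) = CHF 1,746.84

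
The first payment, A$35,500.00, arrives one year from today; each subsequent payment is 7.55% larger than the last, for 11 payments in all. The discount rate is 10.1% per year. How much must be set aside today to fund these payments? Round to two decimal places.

Periodic rate r = 0.101 per year.
Growing ordinary annuity: PV = PMT₁ × [1 − ((1+g)/(1+r))^n] / (r − g) = 35,500 × [1 − ((1+0.0755)/(1+r))^11] / (r − 0.0755) = A$316,330.39.

A$316,330.39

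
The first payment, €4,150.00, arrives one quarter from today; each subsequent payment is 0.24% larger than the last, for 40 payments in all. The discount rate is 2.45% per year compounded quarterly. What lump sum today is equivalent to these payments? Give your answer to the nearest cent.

Periodic rate r = 0.0245/4 per quarter; n is counted in quarters.
Growing ordinary annuity: PV = PMT₁ × [1 − ((1+g)/(1+r))^n] / (r − g) = 4,150 × [1 − ((1+0.0024)/(1+r))^40] / (r − 0.0024) = €153,617.95.

€153,617.95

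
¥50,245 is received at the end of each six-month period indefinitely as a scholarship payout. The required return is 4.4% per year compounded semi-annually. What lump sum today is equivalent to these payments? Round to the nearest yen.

¥2,283,864

Periodic rate r = 0.044/2 per half-year.
Level perpetuity: PV = PMT / r = 50,245 / (0.044/2) = ¥2,283,864.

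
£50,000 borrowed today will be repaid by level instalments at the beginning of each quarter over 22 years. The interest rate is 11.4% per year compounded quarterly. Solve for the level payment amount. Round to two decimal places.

Level annuity due; solve PV = PMT × [(1 − (1+r)^−n)/r] × (1+r) for PMT.
Periodic rate r = 0.114/4 per quarter; n is counted in quarters.
With n = 88: PMT = 50,000 / ([(1 − (1+r)^−n)/r] × (1+r)) = £1,513.13

£1,513.13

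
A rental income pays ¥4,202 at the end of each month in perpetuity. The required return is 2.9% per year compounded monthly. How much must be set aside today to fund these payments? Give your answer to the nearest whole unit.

¥1,738,759

Periodic rate r = 0.029/12 per month.
Level perpetuity: PV = PMT / r = 4,202 / (0.029/12) = ¥1,738,759.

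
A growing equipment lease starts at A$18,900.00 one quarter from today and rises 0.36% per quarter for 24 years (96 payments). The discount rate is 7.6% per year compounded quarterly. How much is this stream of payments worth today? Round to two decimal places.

Periodic rate r = 0.076/4 per quarter; n is counted in quarters.
Growing ordinary annuity: PV = PMT₁ × [1 − ((1+g)/(1+r))^n] / (r − g) = 18,900 × [1 − ((1+0.0036)/(1+r))^96] / (r − 0.0036) = A$942,799.06.

A$942,799.06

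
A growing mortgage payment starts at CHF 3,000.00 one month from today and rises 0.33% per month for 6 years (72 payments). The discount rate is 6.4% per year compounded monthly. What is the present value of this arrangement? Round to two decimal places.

Periodic rate r = 0.064/12 per month; n is counted in months.
Growing ordinary annuity: PV = PMT₁ × [1 − ((1+g)/(1+r))^n] / (r − g) = 3,000 × [1 − ((1+0.0033)/(1+r))^72] / (r − 0.0033) = CHF 200,130.81.

CHF 200,130.81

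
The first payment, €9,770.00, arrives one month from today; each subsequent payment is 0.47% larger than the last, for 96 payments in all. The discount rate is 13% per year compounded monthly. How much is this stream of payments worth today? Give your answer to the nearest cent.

€704,848.12

Periodic rate r = 0.13/12 per month; n is counted in months.
Growing ordinary annuity: PV = PMT₁ × [1 − ((1+g)/(1+r))^n] / (r − g) = 9,770 × [1 − ((1+0.0047)/(1+r))^96] / (r − 0.0047) = €704,848.12.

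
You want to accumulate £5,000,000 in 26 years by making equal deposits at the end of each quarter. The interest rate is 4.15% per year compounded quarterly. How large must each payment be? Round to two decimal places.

Level ordinary annuity; solve FV = PMT × [((1+r)^n − 1)/r] for PMT.
Periodic rate r = 0.0415/4 per quarter; n is counted in quarters.
With n = 104: PMT = 5,000,000 / ([((1+r)^n − 1)/r]) = £26,942.05

£26,942.05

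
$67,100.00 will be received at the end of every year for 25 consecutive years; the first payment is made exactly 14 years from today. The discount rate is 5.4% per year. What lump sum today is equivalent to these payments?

$458,775.59

Ordinary annuity of 25 payments, first payment at period 14.
Periodic rate r = 0.054 per year.
The ordinary-annuity PV formula values the stream one period before the first payment (period 13); discount that back 13 periods:
PV₀ = 67,100 × [1 − (1+r)^−25] / r × (1+r)^−13 = $458,775.59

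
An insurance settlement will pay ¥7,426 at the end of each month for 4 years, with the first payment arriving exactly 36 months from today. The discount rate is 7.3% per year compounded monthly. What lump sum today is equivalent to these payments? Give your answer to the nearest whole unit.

¥249,349

Ordinary annuity of 48 payments, first payment at period 36.
Periodic rate r = 0.073/12 per month; n is counted in months.
The ordinary-annuity PV formula values the stream one period before the first payment (period 35); discount that back 35 periods:
PV₀ = 7,426 × [1 − (1+r)^−48] / r × (1+r)^−35 = ¥249,349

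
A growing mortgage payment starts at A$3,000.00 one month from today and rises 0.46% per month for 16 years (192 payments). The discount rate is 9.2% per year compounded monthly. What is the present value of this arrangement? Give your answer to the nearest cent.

A$433,381.07

Periodic rate r = 0.092/12 per month; n is counted in months.
Growing ordinary annuity: PV = PMT₁ × [1 − ((1+g)/(1+r))^n] / (r − g) = 3,000 × [1 − ((1+0.0046)/(1+r))^192] / (r − 0.0046) = A$433,381.07.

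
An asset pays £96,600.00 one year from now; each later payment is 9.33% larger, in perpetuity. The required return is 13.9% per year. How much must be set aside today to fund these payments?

£2,113,785.56

Periodic rate r = 0.139 per year.
Growing perpetuity (Gordon): PV = PMT₁ / (r − g) = 96,600 / (r − 0.0933) = £2,113,785.56.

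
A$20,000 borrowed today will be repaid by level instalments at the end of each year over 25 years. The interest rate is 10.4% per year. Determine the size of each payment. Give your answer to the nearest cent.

Level ordinary annuity; solve PV = PMT × [(1 − (1+r)^−n)/r] for PMT.
Periodic rate r = 0.104 per year.
With n = 25: PMT = 20,000 / ([(1 − (1+r)^−n)/r]) = A$2,271.46

A$2,271.46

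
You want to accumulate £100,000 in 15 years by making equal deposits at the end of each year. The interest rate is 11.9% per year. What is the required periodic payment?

£2,704.11

Level ordinary annuity; solve FV = PMT × [((1+r)^n − 1)/r] for PMT.
Periodic rate r = 0.119 per year.
With n = 15: PMT = 100,000 / ([((1+r)^n − 1)/r]) = £2,704.11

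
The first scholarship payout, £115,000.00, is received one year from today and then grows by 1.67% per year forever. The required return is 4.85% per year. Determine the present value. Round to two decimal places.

Periodic rate r = 0.0485 per year.
Growing perpetuity (Gordon): PV = PMT₁ / (r − g) = 115,000 / (r − 0.0167) = £3,616,352.20.

£3,616,352.20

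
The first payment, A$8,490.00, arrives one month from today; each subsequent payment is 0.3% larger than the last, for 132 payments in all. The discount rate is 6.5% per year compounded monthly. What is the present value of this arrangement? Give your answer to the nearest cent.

Periodic rate r = 0.065/12 per month; n is counted in months.
Growing ordinary annuity: PV = PMT₁ × [1 − ((1+g)/(1+r))^n] / (r − g) = 8,490 × [1 − ((1+0.003)/(1+r))^132] / (r − 0.003) = A$956,098.84.

A$956,098.84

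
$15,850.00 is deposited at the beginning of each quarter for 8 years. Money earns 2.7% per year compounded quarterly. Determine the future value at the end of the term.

$567,837.07

This is an annuity due: 32 deposits of $15,850.00 at the beginning of each quarter.
Periodic rate r = 0.027/4 per quarter; n is counted in quarters.
FV = PMT × [((1+r)^n − 1)/r] × (1+r) = 15,850 × [(1+r)^32 − 1] / r × (1+r) = $567,837.07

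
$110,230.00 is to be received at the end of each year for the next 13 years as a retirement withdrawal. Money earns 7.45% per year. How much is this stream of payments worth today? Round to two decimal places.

This is an ordinary annuity: 13 payments of $110,230.00 at the end of each year.
Periodic rate r = 0.0745 per year.
PV = PMT × [(1 − (1+r)^−n)/r] = 110,230 × [1 − (1+r)^−13] / r = $898,217.33

$898,217.33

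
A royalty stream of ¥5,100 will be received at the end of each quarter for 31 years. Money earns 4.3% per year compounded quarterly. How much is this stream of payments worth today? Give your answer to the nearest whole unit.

¥348,428

This is an ordinary annuity: 124 payments of ¥5,100 at the end of each quarter.
Periodic rate r = 0.043/4 per quarter; n is counted in quarters.
PV = PMT × [(1 − (1+r)^−n)/r] = 5,100 × [1 − (1+r)^−124] / r = ¥348,428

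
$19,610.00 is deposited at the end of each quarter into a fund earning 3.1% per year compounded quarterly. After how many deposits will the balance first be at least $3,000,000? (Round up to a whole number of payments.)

Periodic rate r = 0.031/4 per quarter; n is counted in quarters.
Ordinary annuity FV: 3,000,000 = 19,610 × [((1+r)^n − 1)/r].
(1+r)^n = 1 + 3,000,000 × r / 19,610, so n = ln(1 + 3,000,000·r/19,610) / ln(1+r) = 101.28.
Round up to a whole number of payments: n = 102.

102 payments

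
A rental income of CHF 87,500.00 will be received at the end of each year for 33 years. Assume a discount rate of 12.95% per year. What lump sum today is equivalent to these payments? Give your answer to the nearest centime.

This is an ordinary annuity: 33 payments of CHF 87,500.00 at the end of each year.
Periodic rate r = 0.1295 per year.
PV = PMT × [(1 − (1+r)^−n)/r] = 87,500 × [1 − (1+r)^−33] / r = CHF 663,528.02

CHF 663,528.02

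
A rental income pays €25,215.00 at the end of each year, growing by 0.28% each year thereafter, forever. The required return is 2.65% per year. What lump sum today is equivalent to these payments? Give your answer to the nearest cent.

Periodic rate r = 0.0265 per year.
Growing perpetuity (Gordon): PV = PMT₁ / (r − g) = 25,215 / (r − 0.0028) = €1,063,924.05.

€1,063,924.05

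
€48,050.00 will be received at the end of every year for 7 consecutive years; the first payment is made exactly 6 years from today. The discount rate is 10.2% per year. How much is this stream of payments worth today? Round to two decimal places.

Ordinary annuity of 7 payments, first payment at period 6.
Periodic rate r = 0.102 per year.
The ordinary-annuity PV formula values the stream one period before the first payment (period 5); discount that back 5 periods:
PV₀ = 48,050 × [1 − (1+r)^−7] / r × (1+r)^−5 = €142,994.40

€142,994.40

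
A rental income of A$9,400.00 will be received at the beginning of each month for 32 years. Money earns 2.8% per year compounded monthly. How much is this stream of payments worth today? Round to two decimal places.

This is an annuity due: 384 payments of A$9,400.00 at the beginning of each month.
Periodic rate r = 0.028/12 per month; n is counted in months.
PV = PMT × [(1 − (1+r)^−n)/r] × (1+r) = 9,400 × [1 − (1+r)^−384] / r × (1+r) = A$2,387,953.50

A$2,387,953.50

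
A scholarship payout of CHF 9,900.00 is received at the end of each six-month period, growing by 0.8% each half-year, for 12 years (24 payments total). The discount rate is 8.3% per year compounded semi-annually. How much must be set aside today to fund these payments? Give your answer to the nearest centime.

Periodic rate r = 0.083/2 per half-year; n is counted in half-years.
Growing ordinary annuity: PV = PMT₁ × [1 − ((1+g)/(1+r))^n] / (r − g) = 9,900 × [1 − ((1+0.008)/(1+r))^24] / (r − 0.008) = CHF 160,681.82.

CHF 160,681.82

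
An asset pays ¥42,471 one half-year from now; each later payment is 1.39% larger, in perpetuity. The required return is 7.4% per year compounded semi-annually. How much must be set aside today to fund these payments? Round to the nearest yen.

Periodic rate r = 0.074/2 per half-year.
Growing perpetuity (Gordon): PV = PMT₁ / (r − g) = 42,471 / (r − 0.0139) = ¥1,838,571.

¥1,838,571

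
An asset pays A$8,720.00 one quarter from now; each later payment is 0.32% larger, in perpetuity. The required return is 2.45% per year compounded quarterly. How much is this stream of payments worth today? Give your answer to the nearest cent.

Periodic rate r = 0.0245/4 per quarter.
Growing perpetuity (Gordon): PV = PMT₁ / (r − g) = 8,720 / (r − 0.0032) = A$2,981,196.58.

A$2,981,196.58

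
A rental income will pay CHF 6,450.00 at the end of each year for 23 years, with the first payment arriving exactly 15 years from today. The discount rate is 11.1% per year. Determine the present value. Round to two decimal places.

CHF 12,129.35

Ordinary annuity of 23 payments, first payment at period 15.
Periodic rate r = 0.111 per year.
The ordinary-annuity PV formula values the stream one period before the first payment (period 14); discount that back 14 periods:
PV₀ = 6,450 × [1 − (1+r)^−23] / r × (1+r)^−14 = CHF 12,129.35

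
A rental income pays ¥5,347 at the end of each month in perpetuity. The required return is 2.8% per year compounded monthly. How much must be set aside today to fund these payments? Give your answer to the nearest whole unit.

Periodic rate r = 0.028/12 per month.
Level perpetuity: PV = PMT / r = 5,347 / (0.028/12) = ¥2,291,571.

¥2,291,571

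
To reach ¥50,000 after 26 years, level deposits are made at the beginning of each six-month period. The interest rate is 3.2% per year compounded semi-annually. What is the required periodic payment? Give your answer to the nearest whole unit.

Level annuity due; solve FV = PMT × [((1+r)^n − 1)/r] × (1+r) for PMT.
Periodic rate r = 0.032/2 per half-year; n is counted in half-years.
With n = 52: PMT = 50,000 / ([((1+r)^n − 1)/r] × (1+r)) = ¥614

¥614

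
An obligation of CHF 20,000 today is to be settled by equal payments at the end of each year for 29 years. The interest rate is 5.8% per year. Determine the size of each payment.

Level ordinary annuity; solve PV = PMT × [(1 − (1+r)^−n)/r] for PMT.
Periodic rate r = 0.058 per year.
With n = 29: PMT = 20,000 / ([(1 − (1+r)^−n)/r]) = CHF 1,440.90

CHF 1,440.90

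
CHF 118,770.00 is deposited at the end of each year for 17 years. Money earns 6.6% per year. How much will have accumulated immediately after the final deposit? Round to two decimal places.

This is an ordinary annuity: 17 deposits of CHF 118,770.00 at the end of each year.
Periodic rate r = 0.066 per year.
FV = PMT × [((1+r)^n − 1)/r] = 118,770 × [(1+r)^17 − 1] / r = CHF 3,534,237.03

CHF 3,534,237.03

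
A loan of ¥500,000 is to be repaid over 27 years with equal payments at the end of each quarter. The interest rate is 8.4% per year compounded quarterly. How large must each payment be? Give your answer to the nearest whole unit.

Level ordinary annuity; solve PV = PMT × [(1 − (1+r)^−n)/r] for PMT.
Periodic rate r = 0.084/4 per quarter; n is counted in quarters.
With n = 108: PMT = 500,000 / ([(1 − (1+r)^−n)/r]) = ¥11,745

¥11,745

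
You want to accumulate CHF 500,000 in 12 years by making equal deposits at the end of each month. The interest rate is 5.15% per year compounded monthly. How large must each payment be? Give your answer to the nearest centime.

Level ordinary annuity; solve FV = PMT × [((1+r)^n − 1)/r] for PMT.
Periodic rate r = 0.0515/12 per month; n is counted in months.
With n = 144: PMT = 500,000 / ([((1+r)^n − 1)/r]) = CHF 2,516.33

CHF 2,516.33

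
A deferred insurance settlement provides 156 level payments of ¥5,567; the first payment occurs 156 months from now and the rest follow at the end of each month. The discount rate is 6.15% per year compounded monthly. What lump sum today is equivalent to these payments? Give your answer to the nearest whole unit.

¥270,275

Ordinary annuity of 156 payments, first payment at period 156.
Periodic rate r = 0.0615/12 per month; n is counted in months.
The ordinary-annuity PV formula values the stream one period before the first payment (period 155); discount that back 155 periods:
PV₀ = 5,567 × [1 − (1+r)^−156] / r × (1+r)^−155 = ¥270,275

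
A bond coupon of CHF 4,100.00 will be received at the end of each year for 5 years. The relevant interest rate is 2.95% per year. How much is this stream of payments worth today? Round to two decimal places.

This is an ordinary annuity: 5 payments of CHF 4,100.00 at the end of each year.
Periodic rate r = 0.0295 per year.
PV = PMT × [(1 − (1+r)^−n)/r] = 4,100 × [1 − (1+r)^−5] / r = CHF 18,803.64

CHF 18,803.64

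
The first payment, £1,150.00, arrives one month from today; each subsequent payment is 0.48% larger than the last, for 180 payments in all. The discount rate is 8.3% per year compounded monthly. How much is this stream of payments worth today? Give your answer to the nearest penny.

Periodic rate r = 0.083/12 per month; n is counted in months.
Growing ordinary annuity: PV = PMT₁ × [1 − ((1+g)/(1+r))^n] / (r − g) = 1,150 × [1 − ((1+0.0048)/(1+r))^180] / (r − 0.0048) = £171,307.19.

£171,307.19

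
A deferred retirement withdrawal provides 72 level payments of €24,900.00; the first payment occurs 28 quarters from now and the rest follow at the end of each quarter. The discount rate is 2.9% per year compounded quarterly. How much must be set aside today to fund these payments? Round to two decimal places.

€1,146,035.66

Ordinary annuity of 72 payments, first payment at period 28.
Periodic rate r = 0.029/4 per quarter; n is counted in quarters.
The ordinary-annuity PV formula values the stream one period before the first payment (period 27); discount that back 27 periods:
PV₀ = 24,900 × [1 − (1+r)^−72] / r × (1+r)^−27 = €1,146,035.66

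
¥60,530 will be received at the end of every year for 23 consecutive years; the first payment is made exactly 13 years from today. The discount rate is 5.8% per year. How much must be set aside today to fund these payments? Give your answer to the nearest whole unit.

Ordinary annuity of 23 payments, first payment at period 13.
Periodic rate r = 0.058 per year.
The ordinary-annuity PV formula values the stream one period before the first payment (period 12); discount that back 12 periods:
PV₀ = 60,530 × [1 − (1+r)^−23] / r × (1+r)^−12 = ¥385,477

¥385,477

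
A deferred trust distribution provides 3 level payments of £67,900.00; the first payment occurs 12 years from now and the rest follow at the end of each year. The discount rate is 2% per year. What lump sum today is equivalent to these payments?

£157,487.31

Ordinary annuity of 3 payments, first payment at period 12.
Periodic rate r = 0.02 per year.
The ordinary-annuity PV formula values the stream one period before the first payment (period 11); discount that back 11 periods:
PV₀ = 67,900 × [1 − (1+r)^−3] / r × (1+r)^−11 = £157,487.31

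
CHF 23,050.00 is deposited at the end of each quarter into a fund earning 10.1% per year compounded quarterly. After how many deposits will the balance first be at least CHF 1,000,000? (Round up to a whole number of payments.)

Periodic rate r = 0.101/4 per quarter; n is counted in quarters.
Ordinary annuity FV: 1,000,000 = 23,050 × [((1+r)^n − 1)/r].
(1+r)^n = 1 + 1,000,000 × r / 23,050, so n = ln(1 + 1,000,000·r/23,050) / ln(1+r) = 29.67.
Round up to a whole number of payments: n = 30.

30 payments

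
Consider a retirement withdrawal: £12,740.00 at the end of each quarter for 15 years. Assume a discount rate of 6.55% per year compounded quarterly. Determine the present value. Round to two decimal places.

This is an ordinary annuity: 60 payments of £12,740.00 at the end of each quarter.
Periodic rate r = 0.0655/4 per quarter; n is counted in quarters.
PV = PMT × [(1 − (1+r)^−n)/r] = 12,740 × [1 − (1+r)^−60] / r = £484,419.58

£484,419.58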